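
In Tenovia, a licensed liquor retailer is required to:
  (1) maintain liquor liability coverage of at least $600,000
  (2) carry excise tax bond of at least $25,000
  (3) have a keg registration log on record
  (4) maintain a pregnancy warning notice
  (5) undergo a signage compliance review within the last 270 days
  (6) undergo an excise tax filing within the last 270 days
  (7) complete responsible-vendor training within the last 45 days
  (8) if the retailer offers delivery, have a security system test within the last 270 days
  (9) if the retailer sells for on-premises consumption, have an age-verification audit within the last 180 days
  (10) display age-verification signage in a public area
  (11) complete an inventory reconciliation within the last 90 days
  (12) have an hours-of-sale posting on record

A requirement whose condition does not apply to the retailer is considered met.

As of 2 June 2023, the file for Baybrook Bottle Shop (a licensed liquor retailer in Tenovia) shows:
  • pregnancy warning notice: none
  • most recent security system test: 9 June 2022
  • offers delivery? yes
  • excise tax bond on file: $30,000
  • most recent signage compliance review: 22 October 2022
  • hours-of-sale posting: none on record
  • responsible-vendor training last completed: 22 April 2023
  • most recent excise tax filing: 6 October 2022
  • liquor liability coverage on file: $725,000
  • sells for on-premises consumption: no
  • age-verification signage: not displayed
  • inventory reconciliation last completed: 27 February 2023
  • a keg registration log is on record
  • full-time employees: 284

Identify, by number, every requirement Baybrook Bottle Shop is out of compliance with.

4, 8, 10, 11, 12

1. liquor liability coverage $725,000 ≥ $600,000 → met
2. excise tax bond $30,000 ≥ $25,000 → met
3. keg registration log present → met
4. pregnancy warning notice absent → not met
5. signage compliance review 223 days ago vs limit 270 → met
6. excise tax filing 239 days ago vs limit 270 → met
7. responsible-vendor training 41 days ago vs limit 45 → met
8. condition 'offers delivery' holds; security system test 358 days ago vs limit 270 → not met
9. condition 'sells for on-premises consumption' does not hold → requirement n/a → met
10. age-verification signage absent → not met
11. inventory reconciliation 95 days ago vs limit 90 → not met
12. hours-of-sale posting absent → not met
Not met: 4, 8, 10, 11, 12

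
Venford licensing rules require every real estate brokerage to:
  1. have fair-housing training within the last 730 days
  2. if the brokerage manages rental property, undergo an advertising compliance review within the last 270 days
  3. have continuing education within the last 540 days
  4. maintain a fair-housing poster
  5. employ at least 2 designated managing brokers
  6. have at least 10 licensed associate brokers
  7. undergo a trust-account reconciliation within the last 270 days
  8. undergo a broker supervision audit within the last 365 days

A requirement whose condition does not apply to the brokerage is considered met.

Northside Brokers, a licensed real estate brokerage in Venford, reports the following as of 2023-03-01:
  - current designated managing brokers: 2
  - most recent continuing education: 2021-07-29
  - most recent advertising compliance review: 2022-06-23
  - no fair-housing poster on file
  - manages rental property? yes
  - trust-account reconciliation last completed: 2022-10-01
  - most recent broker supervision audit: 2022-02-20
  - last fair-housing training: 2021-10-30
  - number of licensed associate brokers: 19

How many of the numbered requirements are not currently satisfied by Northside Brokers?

1. fair-housing training 487 days ago vs limit 730 → met
2. condition 'manages rental property' holds; advertising compliance review 251 days ago vs limit 270 → met
3. continuing education 580 days ago vs limit 540 → not met
4. fair-housing poster absent → not met
5. designated managing brokers 2 ≥ 2 → met
6. licensed associate brokers 19 ≥ 10 → met
7. trust-account reconciliation 151 days ago vs limit 270 → met
8. broker supervision audit 374 days ago vs limit 365 → not met
Not met: 3 of 8

3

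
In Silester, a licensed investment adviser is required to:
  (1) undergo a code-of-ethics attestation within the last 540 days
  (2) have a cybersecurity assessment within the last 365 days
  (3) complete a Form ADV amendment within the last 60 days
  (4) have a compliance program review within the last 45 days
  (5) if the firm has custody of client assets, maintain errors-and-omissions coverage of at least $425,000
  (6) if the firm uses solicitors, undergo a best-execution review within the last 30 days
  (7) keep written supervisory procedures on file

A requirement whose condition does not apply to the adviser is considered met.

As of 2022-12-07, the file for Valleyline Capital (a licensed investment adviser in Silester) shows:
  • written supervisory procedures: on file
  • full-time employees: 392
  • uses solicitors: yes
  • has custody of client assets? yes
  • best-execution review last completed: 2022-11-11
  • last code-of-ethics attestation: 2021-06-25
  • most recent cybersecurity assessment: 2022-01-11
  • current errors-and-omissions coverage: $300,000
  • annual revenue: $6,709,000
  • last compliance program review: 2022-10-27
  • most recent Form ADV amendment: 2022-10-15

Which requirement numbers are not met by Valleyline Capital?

1. code-of-ethics attestation 530 days ago vs limit 540 → met
2. cybersecurity assessment 330 days ago vs limit 365 → met
3. Form ADV amendment 53 days ago vs limit 60 → met
4. compliance program review 41 days ago vs limit 45 → met
5. condition 'has custody of client assets' holds; errors-and-omissions coverage $300,000 < $425,000 → not met
6. condition 'uses solicitors' holds; best-execution review 26 days ago vs limit 30 → met
7. written supervisory procedures present → met
Not met: 5

5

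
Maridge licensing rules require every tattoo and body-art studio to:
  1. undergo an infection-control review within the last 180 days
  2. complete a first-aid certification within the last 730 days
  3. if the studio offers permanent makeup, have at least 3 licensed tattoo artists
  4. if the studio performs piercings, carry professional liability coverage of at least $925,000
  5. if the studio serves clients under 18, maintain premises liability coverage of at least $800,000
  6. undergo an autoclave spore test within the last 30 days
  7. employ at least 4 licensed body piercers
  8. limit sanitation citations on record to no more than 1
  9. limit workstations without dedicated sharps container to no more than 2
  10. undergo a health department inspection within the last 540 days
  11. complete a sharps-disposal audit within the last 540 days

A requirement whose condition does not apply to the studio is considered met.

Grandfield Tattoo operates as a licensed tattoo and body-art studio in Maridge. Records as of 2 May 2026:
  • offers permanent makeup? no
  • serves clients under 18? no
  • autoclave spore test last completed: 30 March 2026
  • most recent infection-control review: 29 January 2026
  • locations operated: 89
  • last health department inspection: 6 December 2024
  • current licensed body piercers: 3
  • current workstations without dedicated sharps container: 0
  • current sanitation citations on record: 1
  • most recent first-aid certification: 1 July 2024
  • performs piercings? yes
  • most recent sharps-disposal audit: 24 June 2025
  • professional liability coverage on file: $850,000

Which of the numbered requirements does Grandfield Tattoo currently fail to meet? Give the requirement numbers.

1. infection-control review 93 days ago vs limit 180 → met
2. first-aid certification 670 days ago vs limit 730 → met
3. condition 'offers permanent makeup' does not hold → requirement n/a → met
4. condition 'performs piercings' holds; professional liability coverage $850,000 < $925,000 → not met
5. condition 'serves clients under 18' does not hold → requirement n/a → met
6. autoclave spore test 33 days ago vs limit 30 → not met
7. licensed body piercers 3 < 4 → not met
8. sanitation citations on record 1 ≤ 1 → met
9. workstations without dedicated sharps container 0 ≤ 2 → met
10. health department inspection 512 days ago vs limit 540 → met
11. sharps-disposal audit 312 days ago vs limit 540 → met
Not met: 4, 6, 7

4, 6, 7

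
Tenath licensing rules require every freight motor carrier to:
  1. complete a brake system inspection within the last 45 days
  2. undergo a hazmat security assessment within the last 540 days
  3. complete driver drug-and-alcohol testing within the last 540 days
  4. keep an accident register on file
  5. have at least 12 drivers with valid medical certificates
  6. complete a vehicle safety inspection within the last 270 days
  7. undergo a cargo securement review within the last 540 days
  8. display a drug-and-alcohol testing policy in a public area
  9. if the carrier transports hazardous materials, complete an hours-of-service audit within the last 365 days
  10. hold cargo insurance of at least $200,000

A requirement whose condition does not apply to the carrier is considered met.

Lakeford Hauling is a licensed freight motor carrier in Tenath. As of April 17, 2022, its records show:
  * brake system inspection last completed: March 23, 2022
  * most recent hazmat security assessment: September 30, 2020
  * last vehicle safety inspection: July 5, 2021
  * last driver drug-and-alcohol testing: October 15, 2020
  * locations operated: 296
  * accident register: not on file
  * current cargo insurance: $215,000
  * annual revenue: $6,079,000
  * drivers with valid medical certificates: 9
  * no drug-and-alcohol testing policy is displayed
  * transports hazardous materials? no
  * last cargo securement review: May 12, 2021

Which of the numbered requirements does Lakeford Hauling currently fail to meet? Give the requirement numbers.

1. brake system inspection 25 days ago vs limit 45 → met
2. hazmat security assessment 564 days ago vs limit 540 → not met
3. driver drug-and-alcohol testing 549 days ago vs limit 540 → not met
4. accident register absent → not met
5. drivers with valid medical certificates 9 < 12 → not met
6. vehicle safety inspection 286 days ago vs limit 270 → not met
7. cargo securement review 340 days ago vs limit 540 → met
8. drug-and-alcohol testing policy absent → not met
9. condition 'transports hazardous materials' does not hold → requirement n/a → met
10. cargo insurance $215,000 ≥ $200,000 → met
Not met: 2, 3, 4, 5, 6, 8

2, 3, 4, 5, 6, 8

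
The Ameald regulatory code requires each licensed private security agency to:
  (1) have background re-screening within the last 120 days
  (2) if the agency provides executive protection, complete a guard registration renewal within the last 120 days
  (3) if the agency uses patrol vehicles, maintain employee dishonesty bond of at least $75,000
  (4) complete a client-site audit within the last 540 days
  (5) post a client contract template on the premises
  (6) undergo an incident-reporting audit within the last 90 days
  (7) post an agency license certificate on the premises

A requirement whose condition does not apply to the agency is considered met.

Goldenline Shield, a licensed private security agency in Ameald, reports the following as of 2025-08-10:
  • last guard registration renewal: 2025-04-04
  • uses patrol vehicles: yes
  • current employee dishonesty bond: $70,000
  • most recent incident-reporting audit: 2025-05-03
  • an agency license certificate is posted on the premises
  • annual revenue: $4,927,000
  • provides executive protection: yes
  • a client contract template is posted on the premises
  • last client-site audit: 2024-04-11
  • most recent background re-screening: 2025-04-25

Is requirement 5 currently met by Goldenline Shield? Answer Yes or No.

5. client contract template present → met

Yes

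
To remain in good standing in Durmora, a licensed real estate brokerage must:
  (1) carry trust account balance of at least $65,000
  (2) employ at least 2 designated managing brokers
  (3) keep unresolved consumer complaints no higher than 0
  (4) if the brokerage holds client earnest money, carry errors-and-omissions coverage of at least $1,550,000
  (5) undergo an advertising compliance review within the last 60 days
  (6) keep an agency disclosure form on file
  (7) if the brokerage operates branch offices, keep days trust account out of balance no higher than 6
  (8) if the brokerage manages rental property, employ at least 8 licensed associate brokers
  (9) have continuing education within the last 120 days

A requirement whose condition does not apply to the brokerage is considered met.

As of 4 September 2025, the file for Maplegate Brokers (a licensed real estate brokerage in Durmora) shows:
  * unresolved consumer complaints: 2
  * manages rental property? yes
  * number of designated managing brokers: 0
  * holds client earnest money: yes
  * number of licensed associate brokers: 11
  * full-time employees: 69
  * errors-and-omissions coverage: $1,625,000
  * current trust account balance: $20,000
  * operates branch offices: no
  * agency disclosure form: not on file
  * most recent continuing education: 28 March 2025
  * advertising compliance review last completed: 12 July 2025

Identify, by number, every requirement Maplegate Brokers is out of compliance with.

1. trust account balance $20,000 < $65,000 → not met
2. designated managing brokers 0 < 2 → not met
3. unresolved consumer complaints 2 > 0 → not met
4. condition 'holds client earnest money' holds; errors-and-omissions coverage $1,625,000 ≥ $1,550,000 → met
5. advertising compliance review 54 days ago vs limit 60 → met
6. agency disclosure form absent → not met
7. condition 'operates branch offices' does not hold → requirement n/a → met
8. condition 'manages rental property' holds; licensed associate brokers 11 ≥ 8 → met
9. continuing education 160 days ago vs limit 120 → not met
Not met: 1, 2, 3, 6, 9

1, 2, 3, 6, 9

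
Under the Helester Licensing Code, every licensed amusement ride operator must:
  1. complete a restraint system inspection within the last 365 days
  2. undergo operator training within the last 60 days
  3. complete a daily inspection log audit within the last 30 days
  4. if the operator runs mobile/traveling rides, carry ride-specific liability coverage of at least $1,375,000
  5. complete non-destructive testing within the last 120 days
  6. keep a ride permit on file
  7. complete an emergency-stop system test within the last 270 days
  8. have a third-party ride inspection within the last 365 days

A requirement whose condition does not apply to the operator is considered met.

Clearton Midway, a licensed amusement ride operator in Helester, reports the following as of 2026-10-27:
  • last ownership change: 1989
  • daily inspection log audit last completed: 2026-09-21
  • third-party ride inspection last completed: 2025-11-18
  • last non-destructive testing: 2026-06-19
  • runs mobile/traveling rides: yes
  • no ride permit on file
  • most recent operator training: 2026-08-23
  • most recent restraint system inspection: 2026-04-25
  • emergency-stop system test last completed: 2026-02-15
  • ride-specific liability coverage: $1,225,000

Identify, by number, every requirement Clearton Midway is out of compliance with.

2, 3, 4, 5, 6

1. restraint system inspection 185 days ago vs limit 365 → met
2. operator training 65 days ago vs limit 60 → not met
3. daily inspection log audit 36 days ago vs limit 30 → not met
4. condition 'runs mobile/traveling rides' holds; ride-specific liability coverage $1,225,000 < $1,375,000 → not met
5. non-destructive testing 130 days ago vs limit 120 → not met
6. ride permit absent → not met
7. emergency-stop system test 254 days ago vs limit 270 → met
8. third-party ride inspection 343 days ago vs limit 365 → met
Not met: 2, 3, 4, 5, 6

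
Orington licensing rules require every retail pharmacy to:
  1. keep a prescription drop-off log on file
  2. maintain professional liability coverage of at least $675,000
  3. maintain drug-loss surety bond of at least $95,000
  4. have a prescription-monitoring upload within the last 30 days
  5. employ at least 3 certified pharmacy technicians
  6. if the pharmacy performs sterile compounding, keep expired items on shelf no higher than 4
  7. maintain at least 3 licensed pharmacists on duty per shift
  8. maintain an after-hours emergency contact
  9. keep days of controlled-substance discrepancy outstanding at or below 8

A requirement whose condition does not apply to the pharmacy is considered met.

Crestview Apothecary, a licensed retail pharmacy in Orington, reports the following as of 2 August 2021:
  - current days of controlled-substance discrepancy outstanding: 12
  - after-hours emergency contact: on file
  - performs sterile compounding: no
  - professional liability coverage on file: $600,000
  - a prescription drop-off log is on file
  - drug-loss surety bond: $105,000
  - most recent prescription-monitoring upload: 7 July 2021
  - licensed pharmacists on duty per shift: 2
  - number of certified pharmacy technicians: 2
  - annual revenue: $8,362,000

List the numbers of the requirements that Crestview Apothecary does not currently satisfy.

2, 5, 7, 9

1. prescription drop-off log present → met
2. professional liability coverage $600,000 < $675,000 → not met
3. drug-loss surety bond $105,000 ≥ $95,000 → met
4. prescription-monitoring upload 26 days ago vs limit 30 → met
5. certified pharmacy technicians 2 < 3 → not met
6. condition 'performs sterile compounding' does not hold → requirement n/a → met
7. licensed pharmacists on duty per shift 2 < 3 → not met
8. after-hours emergency contact present → met
9. days of controlled-substance discrepancy outstanding 12 > 8 → not met
Not met: 2, 5, 7, 9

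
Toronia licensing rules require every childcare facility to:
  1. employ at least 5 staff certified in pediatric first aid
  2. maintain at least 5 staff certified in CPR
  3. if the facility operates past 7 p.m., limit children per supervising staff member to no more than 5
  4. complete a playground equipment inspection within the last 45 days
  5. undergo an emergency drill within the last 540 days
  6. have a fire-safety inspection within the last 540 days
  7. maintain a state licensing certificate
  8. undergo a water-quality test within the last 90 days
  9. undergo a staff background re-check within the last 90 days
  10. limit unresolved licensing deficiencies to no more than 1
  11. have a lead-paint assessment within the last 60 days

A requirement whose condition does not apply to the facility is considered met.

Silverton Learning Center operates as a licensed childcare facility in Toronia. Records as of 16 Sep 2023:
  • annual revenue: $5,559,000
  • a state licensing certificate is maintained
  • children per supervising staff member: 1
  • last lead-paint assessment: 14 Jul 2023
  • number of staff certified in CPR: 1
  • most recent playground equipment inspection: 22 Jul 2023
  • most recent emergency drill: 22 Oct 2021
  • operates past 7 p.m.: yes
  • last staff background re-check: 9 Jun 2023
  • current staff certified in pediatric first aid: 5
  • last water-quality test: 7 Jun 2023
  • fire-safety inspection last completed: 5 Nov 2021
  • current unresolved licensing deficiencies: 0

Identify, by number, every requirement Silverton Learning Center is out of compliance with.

1. staff certified in pediatric first aid 5 ≥ 5 → met
2. staff certified in CPR 1 < 5 → not met
3. condition 'operates past 7 p.m.' holds; children per supervising staff member 1 ≤ 5 → met
4. playground equipment inspection 56 days ago vs limit 45 → not met
5. emergency drill 694 days ago vs limit 540 → not met
6. fire-safety inspection 680 days ago vs limit 540 → not met
7. state licensing certificate present → met
8. water-quality test 101 days ago vs limit 90 → not met
9. staff background re-check 99 days ago vs limit 90 → not met
10. unresolved licensing deficiencies 0 ≤ 1 → met
11. lead-paint assessment 64 days ago vs limit 60 → not met
Not met: 2, 4, 5, 6, 8, 9, 11

2, 4, 5, 6, 8, 9, 11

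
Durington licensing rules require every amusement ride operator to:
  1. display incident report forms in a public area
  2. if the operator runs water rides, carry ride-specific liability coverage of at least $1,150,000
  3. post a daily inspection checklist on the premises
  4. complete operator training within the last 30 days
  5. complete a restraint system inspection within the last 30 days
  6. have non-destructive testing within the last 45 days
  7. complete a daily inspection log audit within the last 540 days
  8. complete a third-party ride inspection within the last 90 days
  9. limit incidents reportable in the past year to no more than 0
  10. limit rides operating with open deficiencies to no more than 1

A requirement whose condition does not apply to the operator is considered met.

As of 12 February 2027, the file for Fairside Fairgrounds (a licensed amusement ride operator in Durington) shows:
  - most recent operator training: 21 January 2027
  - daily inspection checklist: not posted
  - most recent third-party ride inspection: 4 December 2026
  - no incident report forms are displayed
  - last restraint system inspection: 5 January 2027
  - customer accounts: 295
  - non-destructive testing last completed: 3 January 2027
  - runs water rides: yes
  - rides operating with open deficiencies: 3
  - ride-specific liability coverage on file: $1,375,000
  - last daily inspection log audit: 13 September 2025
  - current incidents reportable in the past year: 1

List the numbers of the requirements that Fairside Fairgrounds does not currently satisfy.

1, 3, 5, 9, 10

1. incident report forms absent → not met
2. condition 'runs water rides' holds; ride-specific liability coverage $1,375,000 ≥ $1,150,000 → met
3. daily inspection checklist absent → not met
4. operator training 22 days ago vs limit 30 → met
5. restraint system inspection 38 days ago vs limit 30 → not met
6. non-destructive testing 40 days ago vs limit 45 → met
7. daily inspection log audit 517 days ago vs limit 540 → met
8. third-party ride inspection 70 days ago vs limit 90 → met
9. incidents reportable in the past year 1 > 0 → not met
10. rides operating with open deficiencies 3 > 1 → not met
Not met: 1, 3, 5, 9, 10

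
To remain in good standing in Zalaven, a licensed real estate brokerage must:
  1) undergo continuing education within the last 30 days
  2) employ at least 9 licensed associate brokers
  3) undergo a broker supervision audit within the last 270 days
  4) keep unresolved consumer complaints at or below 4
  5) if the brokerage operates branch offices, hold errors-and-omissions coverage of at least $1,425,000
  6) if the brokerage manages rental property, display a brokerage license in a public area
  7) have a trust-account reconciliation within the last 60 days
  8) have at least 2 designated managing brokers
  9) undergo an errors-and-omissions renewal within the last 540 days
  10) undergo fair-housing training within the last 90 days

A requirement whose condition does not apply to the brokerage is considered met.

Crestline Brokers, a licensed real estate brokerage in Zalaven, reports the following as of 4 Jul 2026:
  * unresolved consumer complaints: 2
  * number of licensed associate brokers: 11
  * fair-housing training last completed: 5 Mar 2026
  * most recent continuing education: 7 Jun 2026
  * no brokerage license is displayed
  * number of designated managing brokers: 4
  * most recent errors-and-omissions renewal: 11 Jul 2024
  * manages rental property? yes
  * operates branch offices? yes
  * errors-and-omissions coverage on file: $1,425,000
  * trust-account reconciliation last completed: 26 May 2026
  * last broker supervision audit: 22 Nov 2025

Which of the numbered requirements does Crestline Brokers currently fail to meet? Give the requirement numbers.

1. continuing education 27 days ago vs limit 30 → met
2. licensed associate brokers 11 ≥ 9 → met
3. broker supervision audit 224 days ago vs limit 270 → met
4. unresolved consumer complaints 2 ≤ 4 → met
5. condition 'operates branch offices' holds; errors-and-omissions coverage $1,425,000 ≥ $1,425,000 → met
6. condition 'manages rental property' holds; brokerage license absent → not met
7. trust-account reconciliation 39 days ago vs limit 60 → met
8. designated managing brokers 4 ≥ 2 → met
9. errors-and-omissions renewal 723 days ago vs limit 540 → not met
10. fair-housing training 121 days ago vs limit 90 → not met
Not met: 6, 9, 10

6, 9, 10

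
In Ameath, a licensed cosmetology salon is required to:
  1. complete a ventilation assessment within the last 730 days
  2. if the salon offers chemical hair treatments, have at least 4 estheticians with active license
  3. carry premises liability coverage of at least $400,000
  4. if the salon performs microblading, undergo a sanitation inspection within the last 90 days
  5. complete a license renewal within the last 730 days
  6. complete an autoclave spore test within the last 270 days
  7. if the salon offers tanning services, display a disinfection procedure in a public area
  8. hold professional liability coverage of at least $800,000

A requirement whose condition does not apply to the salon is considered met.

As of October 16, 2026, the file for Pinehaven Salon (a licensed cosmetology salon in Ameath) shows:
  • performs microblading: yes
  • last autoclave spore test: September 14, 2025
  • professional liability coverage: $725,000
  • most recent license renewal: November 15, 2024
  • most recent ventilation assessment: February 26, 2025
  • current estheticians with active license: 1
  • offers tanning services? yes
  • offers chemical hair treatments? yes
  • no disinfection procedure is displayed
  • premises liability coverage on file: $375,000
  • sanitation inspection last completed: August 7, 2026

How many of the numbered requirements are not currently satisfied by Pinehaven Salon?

1. ventilation assessment 597 days ago vs limit 730 → met
2. condition 'offers chemical hair treatments' holds; estheticians with active license 1 < 4 → not met
3. premises liability coverage $375,000 < $400,000 → not met
4. condition 'performs microblading' holds; sanitation inspection 70 days ago vs limit 90 → met
5. license renewal 700 days ago vs limit 730 → met
6. autoclave spore test 397 days ago vs limit 270 → not met
7. condition 'offers tanning services' holds; disinfection procedure absent → not met
8. professional liability coverage $725,000 < $800,000 → not met
Not met: 5 of 8

5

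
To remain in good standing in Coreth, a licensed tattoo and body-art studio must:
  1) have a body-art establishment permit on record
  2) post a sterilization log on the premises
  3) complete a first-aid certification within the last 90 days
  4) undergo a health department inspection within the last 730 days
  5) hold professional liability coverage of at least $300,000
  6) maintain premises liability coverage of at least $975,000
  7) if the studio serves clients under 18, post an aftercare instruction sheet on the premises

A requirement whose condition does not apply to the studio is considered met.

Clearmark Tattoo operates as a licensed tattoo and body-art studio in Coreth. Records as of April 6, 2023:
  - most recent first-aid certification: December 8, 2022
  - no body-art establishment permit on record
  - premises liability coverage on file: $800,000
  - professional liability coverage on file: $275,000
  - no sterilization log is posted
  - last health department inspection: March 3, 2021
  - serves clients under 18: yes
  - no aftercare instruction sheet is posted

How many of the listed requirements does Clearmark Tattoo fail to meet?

1. body-art establishment permit absent → not met
2. sterilization log absent → not met
3. first-aid certification 119 days ago vs limit 90 → not met
4. health department inspection 764 days ago vs limit 730 → not met
5. professional liability coverage $275,000 < $300,000 → not met
6. premises liability coverage $800,000 < $975,000 → not met
7. condition 'serves clients under 18' holds; aftercare instruction sheet absent → not met
Not met: 7 of 7

7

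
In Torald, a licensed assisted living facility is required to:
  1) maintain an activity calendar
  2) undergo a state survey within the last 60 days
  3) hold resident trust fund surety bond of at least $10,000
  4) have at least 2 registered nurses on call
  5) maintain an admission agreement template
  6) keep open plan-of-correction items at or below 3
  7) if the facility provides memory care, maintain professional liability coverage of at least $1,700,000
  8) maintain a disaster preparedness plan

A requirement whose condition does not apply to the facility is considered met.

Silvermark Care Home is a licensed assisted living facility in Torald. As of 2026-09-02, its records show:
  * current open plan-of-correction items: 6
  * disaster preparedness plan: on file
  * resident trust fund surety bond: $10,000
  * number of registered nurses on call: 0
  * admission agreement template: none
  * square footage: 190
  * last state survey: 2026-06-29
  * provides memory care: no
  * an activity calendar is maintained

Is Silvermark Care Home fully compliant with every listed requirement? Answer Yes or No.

No

1. activity calendar present → met
2. state survey 65 days ago vs limit 60 → not met
3. resident trust fund surety bond $10,000 ≥ $10,000 → met
4. registered nurses on call 0 < 2 → not met
5. admission agreement template absent → not met
6. open plan-of-correction items 6 > 3 → not met
7. condition 'provides memory care' does not hold → requirement n/a → met
8. disaster preparedness plan present → met
Not met: 2, 4, 5, 6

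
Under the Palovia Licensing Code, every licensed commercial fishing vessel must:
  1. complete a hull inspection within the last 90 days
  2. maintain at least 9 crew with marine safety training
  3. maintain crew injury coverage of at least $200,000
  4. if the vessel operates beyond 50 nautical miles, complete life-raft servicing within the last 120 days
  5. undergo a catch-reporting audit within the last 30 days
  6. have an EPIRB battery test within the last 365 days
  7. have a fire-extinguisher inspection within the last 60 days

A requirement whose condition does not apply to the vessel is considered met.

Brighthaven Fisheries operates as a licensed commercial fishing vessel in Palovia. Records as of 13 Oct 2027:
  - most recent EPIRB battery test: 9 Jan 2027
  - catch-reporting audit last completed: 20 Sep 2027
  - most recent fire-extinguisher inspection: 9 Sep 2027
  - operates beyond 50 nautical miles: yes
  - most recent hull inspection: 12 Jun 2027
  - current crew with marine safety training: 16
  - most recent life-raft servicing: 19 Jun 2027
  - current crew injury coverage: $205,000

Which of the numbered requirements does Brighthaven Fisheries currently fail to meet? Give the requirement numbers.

1

1. hull inspection 123 days ago vs limit 90 → not met
2. crew with marine safety training 16 ≥ 9 → met
3. crew injury coverage $205,000 ≥ $200,000 → met
4. condition 'operates beyond 50 nautical miles' holds; life-raft servicing 116 days ago vs limit 120 → met
5. catch-reporting audit 23 days ago vs limit 30 → met
6. EPIRB battery test 277 days ago vs limit 365 → met
7. fire-extinguisher inspection 34 days ago vs limit 60 → met
Not met: 1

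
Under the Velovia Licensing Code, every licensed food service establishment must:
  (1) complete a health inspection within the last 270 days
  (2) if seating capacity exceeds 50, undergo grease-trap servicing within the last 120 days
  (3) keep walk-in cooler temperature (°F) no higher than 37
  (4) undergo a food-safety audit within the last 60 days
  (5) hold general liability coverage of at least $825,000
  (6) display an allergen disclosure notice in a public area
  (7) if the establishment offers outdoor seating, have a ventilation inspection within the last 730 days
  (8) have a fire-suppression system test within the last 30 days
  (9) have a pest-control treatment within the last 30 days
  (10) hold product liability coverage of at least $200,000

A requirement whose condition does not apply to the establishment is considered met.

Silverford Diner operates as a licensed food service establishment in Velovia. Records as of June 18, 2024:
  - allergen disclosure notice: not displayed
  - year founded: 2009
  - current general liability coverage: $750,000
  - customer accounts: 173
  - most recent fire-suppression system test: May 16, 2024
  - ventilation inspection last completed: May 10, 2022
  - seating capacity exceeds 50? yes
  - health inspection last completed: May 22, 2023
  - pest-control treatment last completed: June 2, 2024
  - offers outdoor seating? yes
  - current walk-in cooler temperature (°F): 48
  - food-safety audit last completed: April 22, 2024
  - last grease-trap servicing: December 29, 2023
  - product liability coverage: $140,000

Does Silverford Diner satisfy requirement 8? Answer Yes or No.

8. fire-suppression system test 33 days ago vs limit 30 → not met

No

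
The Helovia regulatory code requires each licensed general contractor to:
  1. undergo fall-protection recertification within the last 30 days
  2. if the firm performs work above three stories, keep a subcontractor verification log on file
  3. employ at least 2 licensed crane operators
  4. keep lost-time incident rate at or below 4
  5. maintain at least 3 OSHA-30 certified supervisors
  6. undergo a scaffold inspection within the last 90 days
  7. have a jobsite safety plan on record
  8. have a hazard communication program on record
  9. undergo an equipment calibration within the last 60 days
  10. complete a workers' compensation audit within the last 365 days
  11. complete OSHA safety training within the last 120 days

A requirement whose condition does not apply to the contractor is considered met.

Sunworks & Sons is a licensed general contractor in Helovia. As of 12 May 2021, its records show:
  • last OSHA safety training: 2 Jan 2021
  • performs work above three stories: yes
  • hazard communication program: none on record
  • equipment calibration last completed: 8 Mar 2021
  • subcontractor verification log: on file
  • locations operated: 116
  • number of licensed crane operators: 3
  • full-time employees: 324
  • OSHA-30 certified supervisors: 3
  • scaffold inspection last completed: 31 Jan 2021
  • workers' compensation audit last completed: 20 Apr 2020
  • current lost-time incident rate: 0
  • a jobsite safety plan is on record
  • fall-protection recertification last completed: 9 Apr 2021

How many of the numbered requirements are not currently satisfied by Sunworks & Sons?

6

1. fall-protection recertification 33 days ago vs limit 30 → not met
2. condition 'performs work above three stories' holds; subcontractor verification log present → met
3. licensed crane operators 3 ≥ 2 → met
4. lost-time incident rate 0 ≤ 4 → met
5. OSHA-30 certified supervisors 3 ≥ 3 → met
6. scaffold inspection 101 days ago vs limit 90 → not met
7. jobsite safety plan present → met
8. hazard communication program absent → not met
9. equipment calibration 65 days ago vs limit 60 → not met
10. workers' compensation audit 387 days ago vs limit 365 → not met
11. OSHA safety training 130 days ago vs limit 120 → not met
Not met: 6 of 11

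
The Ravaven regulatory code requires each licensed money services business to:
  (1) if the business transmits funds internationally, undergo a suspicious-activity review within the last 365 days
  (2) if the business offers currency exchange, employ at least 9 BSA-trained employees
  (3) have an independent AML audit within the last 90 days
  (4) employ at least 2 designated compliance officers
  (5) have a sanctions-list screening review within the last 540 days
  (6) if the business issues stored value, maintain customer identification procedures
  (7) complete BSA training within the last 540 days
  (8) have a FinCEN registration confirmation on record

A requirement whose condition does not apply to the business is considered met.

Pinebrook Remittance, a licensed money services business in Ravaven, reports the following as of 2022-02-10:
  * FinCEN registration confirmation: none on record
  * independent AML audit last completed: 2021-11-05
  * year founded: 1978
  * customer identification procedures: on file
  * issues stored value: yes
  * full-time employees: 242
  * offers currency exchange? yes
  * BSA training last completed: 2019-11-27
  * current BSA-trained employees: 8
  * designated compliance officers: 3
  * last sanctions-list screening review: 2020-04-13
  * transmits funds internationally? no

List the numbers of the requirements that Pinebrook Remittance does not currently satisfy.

2, 3, 5, 7, 8

1. condition 'transmits funds internationally' does not hold → requirement n/a → met
2. condition 'offers currency exchange' holds; BSA-trained employees 8 < 9 → not met
3. independent AML audit 97 days ago vs limit 90 → not met
4. designated compliance officers 3 ≥ 2 → met
5. sanctions-list screening review 668 days ago vs limit 540 → not met
6. condition 'issues stored value' holds; customer identification procedures present → met
7. BSA training 806 days ago vs limit 540 → not met
8. FinCEN registration confirmation absent → not met
Not met: 2, 3, 5, 7, 8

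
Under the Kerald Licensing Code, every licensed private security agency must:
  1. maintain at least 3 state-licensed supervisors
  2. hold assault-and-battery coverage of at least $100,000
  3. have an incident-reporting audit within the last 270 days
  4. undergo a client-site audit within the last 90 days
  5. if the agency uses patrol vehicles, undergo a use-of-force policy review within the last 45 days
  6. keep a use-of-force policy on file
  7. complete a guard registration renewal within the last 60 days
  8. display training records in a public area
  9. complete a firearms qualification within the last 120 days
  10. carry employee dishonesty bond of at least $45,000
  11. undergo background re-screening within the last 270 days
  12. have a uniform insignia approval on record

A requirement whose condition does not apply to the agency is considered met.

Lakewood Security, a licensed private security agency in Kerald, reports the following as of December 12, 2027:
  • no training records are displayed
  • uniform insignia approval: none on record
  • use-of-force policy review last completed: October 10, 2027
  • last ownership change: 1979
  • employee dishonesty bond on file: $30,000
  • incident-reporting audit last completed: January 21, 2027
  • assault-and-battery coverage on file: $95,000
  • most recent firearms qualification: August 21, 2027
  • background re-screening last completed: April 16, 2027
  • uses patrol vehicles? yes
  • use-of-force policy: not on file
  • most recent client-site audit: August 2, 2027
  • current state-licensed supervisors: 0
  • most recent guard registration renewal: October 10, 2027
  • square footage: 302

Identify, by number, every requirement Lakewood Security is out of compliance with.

1. state-licensed supervisors 0 < 3 → not met
2. assault-and-battery coverage $95,000 < $100,000 → not met
3. incident-reporting audit 325 days ago vs limit 270 → not met
4. client-site audit 132 days ago vs limit 90 → not met
5. condition 'uses patrol vehicles' holds; use-of-force policy review 63 days ago vs limit 45 → not met
6. use-of-force policy absent → not met
7. guard registration renewal 63 days ago vs limit 60 → not met
8. training records absent → not met
9. firearms qualification 113 days ago vs limit 120 → met
10. employee dishonesty bond $30,000 < $45,000 → not met
11. background re-screening 240 days ago vs limit 270 → met
12. uniform insignia approval absent → not met
Not met: 1, 2, 3, 4, 5, 6, 7, 8, 10, 12

1, 2, 3, 4, 5, 6, 7, 8, 10, 12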